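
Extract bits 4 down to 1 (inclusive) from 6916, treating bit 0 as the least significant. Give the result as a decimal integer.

v = 1101100000100
Shift right by 1: 110110000010
Mask low 4 bits: 0010 = 2

2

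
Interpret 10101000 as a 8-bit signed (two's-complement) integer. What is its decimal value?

-88

pattern = 10101000 (MSB is 1 ⇒ negative)
Invert: 01010111, add 1 → 01011000 = 88, so the value is -88.
(Equivalently: 168 - 2^8 = 168 - 256 = -88.)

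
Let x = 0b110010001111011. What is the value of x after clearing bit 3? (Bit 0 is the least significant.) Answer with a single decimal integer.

x = 110010001111011
bit 3 is currently 1; clear it via x & ~(1 << 3) = x & ~8
→ 110010001110011 = 25715

25715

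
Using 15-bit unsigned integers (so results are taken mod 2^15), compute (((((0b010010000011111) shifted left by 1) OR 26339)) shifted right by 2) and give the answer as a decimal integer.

0b010010000011111 = 010010000011111
→ shifted left by 1 (mod 2^15) → 100100000111110 = 18494
26339 = 110011011100011
→ OR → 110111011111111 = 28415
→ shifted right by 2 → 001101110111111 = 7103

7103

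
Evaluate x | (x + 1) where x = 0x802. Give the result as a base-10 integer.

x = 100000000010 = 2050
x + 1 = 100000000011
OR    = 100000000011 = 2051
(x | (x + 1) sets the lowest cleared bit.)

2051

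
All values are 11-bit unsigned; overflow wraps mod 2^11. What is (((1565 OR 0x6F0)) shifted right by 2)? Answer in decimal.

1565 = 11000011101
0x6F0 = 11011110000
→ OR → 11011111101 = 1789
→ shifted right by 2 → 00110111111 = 447

447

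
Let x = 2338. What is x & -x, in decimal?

2

x = 100100100010 = 2338
-x (two's complement) = …011011011110
AND   = 000000000010 = 2
(x & -x isolates the lowest set bit of x.)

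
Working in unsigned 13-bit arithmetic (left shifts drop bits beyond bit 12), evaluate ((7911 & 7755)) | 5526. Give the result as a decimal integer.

8151

7911 = 1111011100111
7755 = 1111001001011
→ & → 1111001000011 = 7747
5526 = 1010110010110
→ | → 1111111010111 = 8151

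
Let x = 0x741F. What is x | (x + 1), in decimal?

x = 111010000011111 = 29727
x + 1 = 111010000100000
OR    = 111010000111111 = 29759
(x | (x + 1) sets the lowest cleared bit.)

29759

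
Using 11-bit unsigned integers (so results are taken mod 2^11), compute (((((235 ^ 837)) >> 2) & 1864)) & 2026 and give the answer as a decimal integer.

72

235 = 00011101011
837 = 01101000101
→ ^ → 01110101110 = 942
→ >> 2 → 00011101011 = 235
1864 = 11101001000
→ & → 00001001000 = 72
2026 = 11111101010
→ & → 00001001000 = 72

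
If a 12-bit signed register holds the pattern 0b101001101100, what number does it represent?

-1428

pattern = 101001101100 (MSB is 1 ⇒ negative)
Invert: 010110010011, add 1 → 010110010100 = 1428, so the value is -1428.
(Equivalently: 2668 - 2^12 = 2668 - 4096 = -1428.)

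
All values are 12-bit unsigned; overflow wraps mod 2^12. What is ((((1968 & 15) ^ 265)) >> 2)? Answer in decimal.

1968 = 011110110000
15 = 000000001111
→ & → 000000000000 = 0
265 = 000100001001
→ ^ → 000100001001 = 265
→ >> 2 → 000001000010 = 66

66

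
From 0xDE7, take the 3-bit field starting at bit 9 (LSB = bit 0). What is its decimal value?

6

v = 110111100111
Shift right by 9: 110
Mask low 3 bits: 110 = 6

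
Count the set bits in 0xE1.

4

0xE1 = 11100001
Count the 1s: 1 + 1 + 1 + 1 = 4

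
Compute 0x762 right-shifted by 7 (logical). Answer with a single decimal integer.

0x762 = 11101100010
shift right by 7 → 00000001110 = 14
(equivalently, floor(1890 / 128))

14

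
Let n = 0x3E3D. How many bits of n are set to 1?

10

0x3E3D = 11111000111101
Count the 1s: 1 + 1 + 1 + 1 + 1 + 1 + 1 + 1 + 1 + 1 = 10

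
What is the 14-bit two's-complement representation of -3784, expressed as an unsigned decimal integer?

3784 in 14 bits: 00111011001000
Invert: 11000100110111
Add 1:  11000100111000 = 12600
(Check: 2^14 - 3784 = 16384 - 3784 = 12600.)

12600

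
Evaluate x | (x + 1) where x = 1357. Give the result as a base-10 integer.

x = 10101001101 = 1357
x + 1 = 10101001110
OR    = 10101001111 = 1359
(x | (x + 1) sets the lowest cleared bit.)

1359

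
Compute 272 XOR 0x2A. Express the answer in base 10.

314

272 = 100010000
0x2A = 000101010
XOR → 100111010 = 314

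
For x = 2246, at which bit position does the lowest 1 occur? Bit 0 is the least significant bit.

2246 = 100011000110
Trailing zeros: 1, so the lowest set bit is bit 1 (value 2).

1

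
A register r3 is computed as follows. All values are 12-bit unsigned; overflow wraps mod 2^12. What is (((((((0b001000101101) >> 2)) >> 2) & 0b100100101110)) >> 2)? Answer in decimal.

0b001000101101 = 001000101101
→ >> 2 → 000010001011 = 139
→ >> 2 → 000000100010 = 34
0b100100101110 = 100100101110
→ & → 000000100010 = 34
→ >> 2 → 000000001000 = 8

8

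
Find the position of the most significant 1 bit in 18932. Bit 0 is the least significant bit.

14

18932 = 100100111110100
The topmost 1 is at position 14 (since 2^14 = 16384 ≤ 18932 < 32768).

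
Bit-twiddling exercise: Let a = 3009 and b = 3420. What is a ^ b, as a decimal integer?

3009 = 101111000001
3420 = 110101011100
XOR → 011010011101 = 1693

1693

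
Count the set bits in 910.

6

910 = 1110001110
Count the 1s: 1 + 1 + 1 + 1 + 1 + 1 = 6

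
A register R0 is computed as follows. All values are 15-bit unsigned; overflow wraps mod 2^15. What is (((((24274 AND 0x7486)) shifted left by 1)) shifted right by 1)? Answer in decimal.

24274 = 101111011010010
0x7486 = 111010010000110
→ AND → 101010010000010 = 21634
→ shifted left by 1 (mod 2^15) → 010100100000100 = 10500
→ shifted right by 1 → 001010010000010 = 5250

5250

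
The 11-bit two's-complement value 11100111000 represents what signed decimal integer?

-200

pattern = 11100111000 (MSB is 1 ⇒ negative)
Invert: 00011000111, add 1 → 00011001000 = 200, so the value is -200.
(Equivalently: 1848 - 2^11 = 1848 - 2048 = -200.)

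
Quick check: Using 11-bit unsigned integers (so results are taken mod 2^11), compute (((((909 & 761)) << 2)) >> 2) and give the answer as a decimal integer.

909 = 01110001101
761 = 01011111001
→ & → 01010001001 = 649
→ << 2 (mod 2^11) → 01000100100 = 548
→ >> 2 → 00010001001 = 137

137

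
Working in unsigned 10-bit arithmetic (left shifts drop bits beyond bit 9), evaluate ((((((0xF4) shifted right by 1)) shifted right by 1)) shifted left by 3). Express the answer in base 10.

0xF4 = 0011110100
→ shifted right by 1 → 0001111010 = 122
→ shifted right by 1 → 0000111101 = 61
→ shifted left by 3 (mod 2^10) → 0111101000 = 488

488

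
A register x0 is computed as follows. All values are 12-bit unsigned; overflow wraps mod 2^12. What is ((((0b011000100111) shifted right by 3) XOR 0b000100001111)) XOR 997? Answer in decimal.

0b011000100111 = 011000100111
→ shifted right by 3 → 000011000100 = 196
0b000100001111 = 000100001111
→ XOR → 000111001011 = 459
997 = 001111100101
→ XOR → 001000101110 = 558

558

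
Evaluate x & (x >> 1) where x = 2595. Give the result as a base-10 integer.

1

x = 101000100011 = 2595
x>>1 = 010100010001
AND  = 000000000001 = 1
(x & (x >> 1) has a 1 wherever x has two consecutive 1 bits.)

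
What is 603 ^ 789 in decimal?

603 = 1001011011
789 = 1100010101
XOR → 0101001110 = 334

334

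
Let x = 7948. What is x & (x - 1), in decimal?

x = 1111100001100 = 7948
x - 1 = 1111100001011
AND   = 1111100001000 = 7944
(x & (x - 1) clears the lowest set bit of x.)

7944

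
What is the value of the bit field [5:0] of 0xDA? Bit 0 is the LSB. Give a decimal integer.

v = 11011010
Shift right by 0: 11011010
Mask low 6 bits: 011010 = 26

26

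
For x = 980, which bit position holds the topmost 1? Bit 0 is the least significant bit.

980 = 1111010100
The topmost 1 is at position 9 (since 2^9 = 512 ≤ 980 < 1024).

9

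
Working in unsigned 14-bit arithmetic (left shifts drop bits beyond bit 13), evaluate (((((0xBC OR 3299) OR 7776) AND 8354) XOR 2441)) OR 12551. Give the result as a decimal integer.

14639

0xBC = 00000010111100
3299 = 00110011100011
→ OR → 00110011111111 = 3327
7776 = 01111001100000
→ OR → 01111011111111 = 7935
8354 = 10000010100010
→ AND → 00000010100010 = 162
2441 = 00100110001001
→ XOR → 00100100101011 = 2347
12551 = 11000100000111
→ OR → 11100100101111 = 14639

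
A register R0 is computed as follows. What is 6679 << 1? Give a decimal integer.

13358

6679 = 01101000010111
shift left by 1 → 11010000101110 = 13358
(equivalently, 6679 × 2^1 = 6679 × 2)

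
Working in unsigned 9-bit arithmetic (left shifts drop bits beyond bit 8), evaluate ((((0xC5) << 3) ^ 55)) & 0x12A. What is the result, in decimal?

0xC5 = 011000101
→ << 3 (mod 2^9) → 000101000 = 40
55 = 000110111
→ ^ → 000011111 = 31
0x12A = 100101010
→ & → 000001010 = 10

10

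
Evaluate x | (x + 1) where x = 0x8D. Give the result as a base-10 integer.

143

x = 10001101 = 141
x + 1 = 10001110
OR    = 10001111 = 143
(x | (x + 1) sets the lowest cleared bit.)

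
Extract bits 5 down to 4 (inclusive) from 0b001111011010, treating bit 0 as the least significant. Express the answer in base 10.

v = 001111011010
Shift right by 4: 00111101
Mask low 2 bits: 01 = 1

1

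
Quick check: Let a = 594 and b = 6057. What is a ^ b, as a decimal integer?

594 = 0001001010010
6057 = 1011110101001
XOR → 1010111111011 = 5627

5627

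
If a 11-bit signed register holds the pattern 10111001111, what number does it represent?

-561

pattern = 10111001111 (MSB is 1 ⇒ negative)
Invert: 01000110000, add 1 → 01000110001 = 561, so the value is -561.
(Equivalently: 1487 - 2^11 = 1487 - 2048 = -561.)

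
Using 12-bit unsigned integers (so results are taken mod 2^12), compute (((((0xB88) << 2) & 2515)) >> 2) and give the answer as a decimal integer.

0xB88 = 101110001000
→ << 2 (mod 2^12) → 111000100000 = 3616
2515 = 100111010011
→ & → 100000000000 = 2048
→ >> 2 → 001000000000 = 512

512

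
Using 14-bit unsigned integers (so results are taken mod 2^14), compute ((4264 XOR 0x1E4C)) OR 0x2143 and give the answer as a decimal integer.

12263

4264 = 01000010101000
0x1E4C = 01111001001100
→ XOR → 00111011100100 = 3812
0x2143 = 10000101000011
→ OR → 10111111100111 = 12263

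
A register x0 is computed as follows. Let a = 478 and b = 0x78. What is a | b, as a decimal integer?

478 = 111011110
0x78 = 001111000
 OR → 111111110 = 510

510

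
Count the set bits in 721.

5

721 = 1011010001
Count the 1s: 1 + 1 + 1 + 1 + 1 = 5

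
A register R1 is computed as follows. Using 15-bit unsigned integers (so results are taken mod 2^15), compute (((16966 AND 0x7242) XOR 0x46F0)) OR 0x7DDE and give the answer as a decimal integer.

32254

16966 = 100001001000110
0x7242 = 111001001000010
→ AND → 100001001000010 = 16962
0x46F0 = 100011011110000
→ XOR → 000010010110010 = 1202
0x7DDE = 111110111011110
→ OR → 111110111111110 = 32254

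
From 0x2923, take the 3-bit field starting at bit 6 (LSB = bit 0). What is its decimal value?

4

v = 10100100100011
Shift right by 6: 10100100
Mask low 3 bits: 100 = 4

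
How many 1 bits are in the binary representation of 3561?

3561 = 110111101001
Count the 1s: 1 + 1 + 1 + 1 + 1 + 1 + 1 + 1 = 8

8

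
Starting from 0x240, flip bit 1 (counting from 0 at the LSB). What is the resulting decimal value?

x = 1001000000
bit 1 is currently 0; toggle it via x ^ (1 << 1) = x ^ 2
→ 1001000010 = 578

578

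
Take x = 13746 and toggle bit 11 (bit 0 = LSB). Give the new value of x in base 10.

15794

x = 11010110110010
bit 11 is currently 0; toggle it via x ^ (1 << 11) = x ^ 2048
→ 11110110110010 = 15794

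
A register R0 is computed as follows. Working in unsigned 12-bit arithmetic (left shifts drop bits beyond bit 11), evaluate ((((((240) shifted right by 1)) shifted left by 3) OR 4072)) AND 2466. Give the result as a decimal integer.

2464

240 = 000011110000
→ shifted right by 1 → 000001111000 = 120
→ shifted left by 3 (mod 2^12) → 001111000000 = 960
4072 = 111111101000
→ OR → 111111101000 = 4072
2466 = 100110100010
→ AND → 100110100000 = 2464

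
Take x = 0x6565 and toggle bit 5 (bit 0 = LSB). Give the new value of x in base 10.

x = 110010101100101
bit 5 is currently 1; toggle it via x ^ (1 << 5) = x ^ 32
→ 110010101000101 = 25925

25925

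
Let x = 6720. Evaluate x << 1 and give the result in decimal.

13440

6720 = 01101001000000
shift left by 1 → 11010010000000 = 13440
(equivalently, 6720 × 2^1 = 6720 × 2)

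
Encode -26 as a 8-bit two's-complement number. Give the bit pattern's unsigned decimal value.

26 in 8 bits: 00011010
Invert: 11100101
Add 1:  11100110 = 230
(Check: 2^8 - 26 = 256 - 26 = 230.)

230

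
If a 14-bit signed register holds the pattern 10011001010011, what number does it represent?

pattern = 10011001010011 (MSB is 1 ⇒ negative)
Invert: 01100110101100, add 1 → 01100110101101 = 6573, so the value is -6573.
(Equivalently: 9811 - 2^14 = 9811 - 16384 = -6573.)

-6573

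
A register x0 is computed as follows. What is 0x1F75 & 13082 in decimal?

4880

0x1F75 = 01111101110101
13082 = 11001100011010
AND → 01001100010000 = 4880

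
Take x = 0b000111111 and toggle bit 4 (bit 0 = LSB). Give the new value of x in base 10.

x = 000111111
bit 4 is currently 1; toggle it via x ^ (1 << 4) = x ^ 16
→ 000101111 = 47

47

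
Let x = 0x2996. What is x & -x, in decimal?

x = 10100110010110 = 10646
-x (two's complement) = …01011001101010
AND   = 00000000000010 = 2
(x & -x isolates the lowest set bit of x.)

2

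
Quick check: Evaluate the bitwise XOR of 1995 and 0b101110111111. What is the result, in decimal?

1995 = 011111001011
b = 101110111111
XOR → 110001110100 = 3188

3188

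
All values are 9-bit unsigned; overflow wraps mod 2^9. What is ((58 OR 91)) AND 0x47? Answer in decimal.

58 = 000111010
91 = 001011011
→ OR → 001111011 = 123
0x47 = 001000111
→ AND → 001000011 = 67

67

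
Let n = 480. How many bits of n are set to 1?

4

480 = 111100000
Count the 1s: 1 + 1 + 1 + 1 = 4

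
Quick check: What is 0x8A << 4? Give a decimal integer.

2208

0x8A = 000010001010
shift left by 4 → 100010100000 = 2208
(equivalently, 138 × 2^4 = 138 × 16)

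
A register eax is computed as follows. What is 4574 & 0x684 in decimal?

4574 = 1000111011110
0x684 = 0011010000100
AND → 0000010000100 = 132

132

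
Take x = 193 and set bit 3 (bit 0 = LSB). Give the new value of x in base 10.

x = 11000001
bit 3 is currently 0; set it via x | (1 << 3) = x | 8
→ 11001001 = 201

201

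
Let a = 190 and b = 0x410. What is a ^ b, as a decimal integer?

1198

190 = 00010111110
0x410 = 10000010000
XOR → 10010101110 = 1198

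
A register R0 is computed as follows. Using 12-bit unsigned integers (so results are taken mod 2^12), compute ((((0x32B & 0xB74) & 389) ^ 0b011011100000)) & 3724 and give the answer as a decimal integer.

1664

0x32B = 001100101011
0xB74 = 101101110100
→ & → 001100100000 = 800
389 = 000110000101
→ & → 000100000000 = 256
0b011011100000 = 011011100000
→ ^ → 011111100000 = 2016
3724 = 111010001100
→ & → 011010000000 = 1664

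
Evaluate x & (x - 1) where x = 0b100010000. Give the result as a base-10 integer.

x = 100010000 = 272
x - 1 = 100001111
AND   = 100000000 = 256
(x & (x - 1) clears the lowest set bit of x.)

256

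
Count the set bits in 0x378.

6

0x378 = 1101111000
Count the 1s: 1 + 1 + 1 + 1 + 1 + 1 = 6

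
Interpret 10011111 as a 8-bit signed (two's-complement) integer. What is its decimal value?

pattern = 10011111 (MSB is 1 ⇒ negative)
Invert: 01100000, add 1 → 01100001 = 97, so the value is -97.
(Equivalently: 159 - 2^8 = 159 - 256 = -97.)

-97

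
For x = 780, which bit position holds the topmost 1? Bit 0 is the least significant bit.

9

780 = 1100001100
The topmost 1 is at position 9 (since 2^9 = 512 ≤ 780 < 1024).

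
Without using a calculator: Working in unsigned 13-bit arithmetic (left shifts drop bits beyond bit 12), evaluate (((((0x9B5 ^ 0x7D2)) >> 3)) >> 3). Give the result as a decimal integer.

57

0x9B5 = 0100110110101
0x7D2 = 0011111010010
→ ^ → 0111001100111 = 3687
→ >> 3 → 0000111001100 = 460
→ >> 3 → 0000000111001 = 57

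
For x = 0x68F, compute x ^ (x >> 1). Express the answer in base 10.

x = 11010001111 = 1679
x>>1 = 01101000111
XOR  = 10111001000 = 1480
(x ^ (x >> 1) gives the standard binary-reflected Gray code of x.)

1480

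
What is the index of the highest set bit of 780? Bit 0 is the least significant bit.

780 = 1100001100
The topmost 1 is at position 9 (since 2^9 = 512 ≤ 780 < 1024).

9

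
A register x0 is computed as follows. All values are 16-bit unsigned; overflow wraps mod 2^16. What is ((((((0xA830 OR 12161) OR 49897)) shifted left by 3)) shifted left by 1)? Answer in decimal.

0xA830 = 1010100000110000
12161 = 0010111110000001
→ OR → 1010111110110001 = 44977
49897 = 1100001011101001
→ OR → 1110111111111001 = 61433
→ shifted left by 3 (mod 2^16) → 0111111111001000 = 32712
→ shifted left by 1 (mod 2^16) → 1111111110010000 = 65424

65424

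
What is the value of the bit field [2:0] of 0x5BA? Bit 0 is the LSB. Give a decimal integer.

v = 10110111010
Shift right by 0: 10110111010
Mask low 3 bits: 010 = 2

2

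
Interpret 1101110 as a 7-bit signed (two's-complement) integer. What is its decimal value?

pattern = 1101110 (MSB is 1 ⇒ negative)
Invert: 0010001, add 1 → 0010010 = 18, so the value is -18.
(Equivalently: 110 - 2^7 = 110 - 128 = -18.)

-18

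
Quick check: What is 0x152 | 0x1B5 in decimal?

0x152 = 101010010
0x1B5 = 110110101
 OR → 111110111 = 503

503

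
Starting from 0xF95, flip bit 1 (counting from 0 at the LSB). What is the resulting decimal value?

3991

x = 111110010101
bit 1 is currently 0; toggle it via x ^ (1 << 1) = x ^ 2
→ 111110010111 = 3991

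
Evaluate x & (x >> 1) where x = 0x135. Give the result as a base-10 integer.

x = 100110101 = 309
x>>1 = 010011010
AND  = 000010000 = 16
(x & (x >> 1) has a 1 wherever x has two consecutive 1 bits.)

16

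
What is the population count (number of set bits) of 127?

127 = 1111111
Count the 1s: 1 + 1 + 1 + 1 + 1 + 1 + 1 = 7

7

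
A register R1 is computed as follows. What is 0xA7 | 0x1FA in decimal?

0xA7 = 010100111
0x1FA = 111111010
 OR → 111111111 = 511

511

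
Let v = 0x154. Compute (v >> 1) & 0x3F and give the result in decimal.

42

v = 101010100
Shift right by 1: 10101010
Mask low 6 bits: 101010 = 42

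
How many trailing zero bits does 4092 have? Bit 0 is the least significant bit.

4092 = 111111111100
Trailing zeros: 2, so the lowest set bit is bit 2 (value 4).

2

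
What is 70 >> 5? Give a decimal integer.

2

70 = 1000110
shift right by 5 → 0000010 = 2
(equivalently, floor(70 / 32))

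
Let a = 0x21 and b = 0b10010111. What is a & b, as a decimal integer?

1

0x21 = 00100001
b = 10010111
AND → 00000001 = 1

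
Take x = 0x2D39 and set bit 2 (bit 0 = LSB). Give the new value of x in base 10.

x = 10110100111001
bit 2 is currently 0; set it via x | (1 << 2) = x | 4
→ 10110100111101 = 11581

11581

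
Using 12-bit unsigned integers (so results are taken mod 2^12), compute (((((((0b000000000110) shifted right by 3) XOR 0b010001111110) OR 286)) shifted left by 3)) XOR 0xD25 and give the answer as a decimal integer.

0b000000000110 = 000000000110
→ shifted right by 3 → 000000000000 = 0
0b010001111110 = 010001111110
→ XOR → 010001111110 = 1150
286 = 000100011110
→ OR → 010101111110 = 1406
→ shifted left by 3 (mod 2^12) → 101111110000 = 3056
0xD25 = 110100100101
→ XOR → 011011010101 = 1749

1749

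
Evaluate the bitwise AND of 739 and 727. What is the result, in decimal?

739 = 1011100011
727 = 1011010111
AND → 1011000011 = 707

707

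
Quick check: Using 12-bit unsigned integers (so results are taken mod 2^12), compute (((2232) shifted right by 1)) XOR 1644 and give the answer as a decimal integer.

2232 = 100010111000
→ shifted right by 1 → 010001011100 = 1116
1644 = 011001101100
→ XOR → 001000110000 = 560

560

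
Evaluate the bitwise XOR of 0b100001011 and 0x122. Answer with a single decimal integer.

41

a = 100001011
0x122 = 100100010
XOR → 000101001 = 41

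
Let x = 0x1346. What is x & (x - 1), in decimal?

x = 1001101000110 = 4934
x - 1 = 1001101000101
AND   = 1001101000100 = 4932
(x & (x - 1) clears the lowest set bit of x.)

4932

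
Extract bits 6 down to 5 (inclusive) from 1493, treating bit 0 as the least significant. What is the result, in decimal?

2

v = 010111010101
Shift right by 5: 0101110
Mask low 2 bits: 10 = 2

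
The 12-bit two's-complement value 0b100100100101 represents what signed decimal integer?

pattern = 100100100101 (MSB is 1 ⇒ negative)
Invert: 011011011010, add 1 → 011011011011 = 1755, so the value is -1755.
(Equivalently: 2341 - 2^12 = 2341 - 4096 = -1755.)

-1755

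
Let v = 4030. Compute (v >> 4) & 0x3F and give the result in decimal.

59

v = 111110111110
Shift right by 4: 11111011
Mask low 6 bits: 111011 = 59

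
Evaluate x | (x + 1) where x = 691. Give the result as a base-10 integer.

695

x = 1010110011 = 691
x + 1 = 1010110100
OR    = 1010110111 = 695
(x | (x + 1) sets the lowest cleared bit.)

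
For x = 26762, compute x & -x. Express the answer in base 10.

x = 110100010001010 = 26762
-x (two's complement) = …001011101110110
AND   = 000000000000010 = 2
(x & -x isolates the lowest set bit of x.)

2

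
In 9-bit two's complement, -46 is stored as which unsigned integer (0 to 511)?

46 in 9 bits: 000101110
Invert: 111010001
Add 1:  111010010 = 466
(Check: 2^9 - 46 = 512 - 46 = 466.)

466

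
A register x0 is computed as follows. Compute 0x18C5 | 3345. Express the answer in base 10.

0x18C5 = 1100011000101
3345 = 0110100010001
 OR → 1110111010101 = 7637

7637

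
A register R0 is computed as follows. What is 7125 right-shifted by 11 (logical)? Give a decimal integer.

7125 = 1101111010101
shift right by 11 → 0000000000011 = 3
(equivalently, floor(7125 / 2048))

3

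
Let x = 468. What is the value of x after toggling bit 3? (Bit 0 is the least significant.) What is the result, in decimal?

476

x = 111010100
bit 3 is currently 0; toggle it via x ^ (1 << 3) = x ^ 8
→ 111011100 = 476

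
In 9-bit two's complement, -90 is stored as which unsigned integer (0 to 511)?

90 in 9 bits: 001011010
Invert: 110100101
Add 1:  110100110 = 422
(Check: 2^9 - 90 = 512 - 90 = 422.)

422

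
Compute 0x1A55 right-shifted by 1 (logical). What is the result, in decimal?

3370

0x1A55 = 1101001010101
shift right by 1 → 0110100101010 = 3370
(equivalently, floor(6741 / 2))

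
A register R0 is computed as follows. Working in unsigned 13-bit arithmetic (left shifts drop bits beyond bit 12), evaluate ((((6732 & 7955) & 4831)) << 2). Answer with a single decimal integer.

2048

6732 = 1101001001100
7955 = 1111100010011
→ & → 1101000000000 = 6656
4831 = 1001011011111
→ & → 1001000000000 = 4608
→ << 2 (mod 2^13) → 0100000000000 = 2048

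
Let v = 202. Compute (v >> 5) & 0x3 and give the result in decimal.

2

v = 11001010
Shift right by 5: 110
Mask low 2 bits: 10 = 2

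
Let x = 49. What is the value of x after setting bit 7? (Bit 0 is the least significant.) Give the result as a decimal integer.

177

x = 00110001
bit 7 is currently 0; set it via x | (1 << 7) = x | 128
→ 10110001 = 177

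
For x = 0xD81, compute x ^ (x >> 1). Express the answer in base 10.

x = 110110000001 = 3457
x>>1 = 011011000000
XOR  = 101101000001 = 2881
(x ^ (x >> 1) gives the standard binary-reflected Gray code of x.)

2881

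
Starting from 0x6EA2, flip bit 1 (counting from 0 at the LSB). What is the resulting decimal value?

x = 110111010100010
bit 1 is currently 1; toggle it via x ^ (1 << 1) = x ^ 2
→ 110111010100000 = 28320

28320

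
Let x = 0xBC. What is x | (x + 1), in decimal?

x = 10111100 = 188
x + 1 = 10111101
OR    = 10111101 = 189
(x | (x + 1) sets the lowest cleared bit.)

189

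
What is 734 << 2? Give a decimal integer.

734 = 001011011110
shift left by 2 → 101101111000 = 2936
(equivalently, 734 × 2^2 = 734 × 4)

2936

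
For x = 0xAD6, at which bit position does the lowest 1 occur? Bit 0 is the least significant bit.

1

0xAD6 = 101011010110
Trailing zeros: 1, so the lowest set bit is bit 1 (value 2).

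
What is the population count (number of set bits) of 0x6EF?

0x6EF = 11011101111
Count the 1s: 1 + 1 + 1 + 1 + 1 + 1 + 1 + 1 + 1 = 9

9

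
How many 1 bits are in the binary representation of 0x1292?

5

0x1292 = 1001010010010
Count the 1s: 1 + 1 + 1 + 1 + 1 = 5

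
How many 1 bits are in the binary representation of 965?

965 = 1111000101
Count the 1s: 1 + 1 + 1 + 1 + 1 + 1 = 6

6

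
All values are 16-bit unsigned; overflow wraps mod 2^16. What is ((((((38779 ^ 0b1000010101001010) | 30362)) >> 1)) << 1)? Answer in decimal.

38779 = 1001011101111011
0b1000010101001010 = 1000010101001010
→ ^ → 0001001000110001 = 4657
30362 = 0111011010011010
→ | → 0111011010111011 = 30395
→ >> 1 → 0011101101011101 = 15197
→ << 1 (mod 2^16) → 0111011010111010 = 30394

30394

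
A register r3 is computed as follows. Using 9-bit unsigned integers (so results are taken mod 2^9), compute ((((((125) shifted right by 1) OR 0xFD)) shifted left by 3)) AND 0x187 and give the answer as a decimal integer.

384

125 = 001111101
→ shifted right by 1 → 000111110 = 62
0xFD = 011111101
→ OR → 011111111 = 255
→ shifted left by 3 (mod 2^9) → 111111000 = 504
0x187 = 110000111
→ AND → 110000000 = 384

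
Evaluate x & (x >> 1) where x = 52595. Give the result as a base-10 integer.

17457

x = 1100110101110011 = 52595
x>>1 = 0110011010111001
AND  = 0100010000110001 = 17457
(x & (x >> 1) has a 1 wherever x has two consecutive 1 bits.)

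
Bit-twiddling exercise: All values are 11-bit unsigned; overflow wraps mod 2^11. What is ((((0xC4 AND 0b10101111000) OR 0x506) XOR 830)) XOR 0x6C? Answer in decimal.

1556

0xC4 = 00011000100
0b10101111000 = 10101111000
→ AND → 00001000000 = 64
0x506 = 10100000110
→ OR → 10101000110 = 1350
830 = 01100111110
→ XOR → 11001111000 = 1656
0x6C = 00001101100
→ XOR → 11000010100 = 1556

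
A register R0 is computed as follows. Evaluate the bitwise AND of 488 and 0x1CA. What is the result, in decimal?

456

488 = 111101000
0x1CA = 111001010
AND → 111001000 = 456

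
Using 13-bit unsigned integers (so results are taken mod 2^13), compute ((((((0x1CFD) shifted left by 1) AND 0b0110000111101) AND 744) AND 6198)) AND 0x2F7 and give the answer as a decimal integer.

0x1CFD = 1110011111101
→ shifted left by 1 (mod 2^13) → 1100111111010 = 6650
0b0110000111101 = 0110000111101
→ AND → 0100000111000 = 2104
744 = 0001011101000
→ AND → 0000000101000 = 40
6198 = 1100000110110
→ AND → 0000000100000 = 32
0x2F7 = 0001011110111
→ AND → 0000000100000 = 32

32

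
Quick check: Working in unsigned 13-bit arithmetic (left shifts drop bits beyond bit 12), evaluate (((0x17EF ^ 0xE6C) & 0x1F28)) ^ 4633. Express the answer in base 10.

0x17EF = 1011111101111
0xE6C = 0111001101100
→ ^ → 1100110000011 = 6531
0x1F28 = 1111100101000
→ & → 1100100000000 = 6400
4633 = 1001000011001
→ ^ → 0101100011001 = 2841

2841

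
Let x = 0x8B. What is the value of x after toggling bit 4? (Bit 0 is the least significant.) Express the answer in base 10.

155

x = 010001011
bit 4 is currently 0; toggle it via x ^ (1 << 4) = x ^ 16
→ 010011011 = 155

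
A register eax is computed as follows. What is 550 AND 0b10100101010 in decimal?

34

550 = 01000100110
b = 10100101010
AND → 00000100010 = 34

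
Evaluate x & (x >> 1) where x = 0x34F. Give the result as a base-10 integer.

263

x = 1101001111 = 847
x>>1 = 0110100111
AND  = 0100000111 = 263
(x & (x >> 1) has a 1 wherever x has two consecutive 1 bits.)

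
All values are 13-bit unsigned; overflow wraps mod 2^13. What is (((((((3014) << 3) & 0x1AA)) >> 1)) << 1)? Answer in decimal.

32

3014 = 0101111000110
→ << 3 (mod 2^13) → 1111000110000 = 7728
0x1AA = 0000110101010
→ & → 0000000100000 = 32
→ >> 1 → 0000000010000 = 16
→ << 1 (mod 2^13) → 0000000100000 = 32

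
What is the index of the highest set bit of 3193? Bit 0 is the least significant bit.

3193 = 110001111001
The topmost 1 is at position 11 (since 2^11 = 2048 ≤ 3193 < 4096).

11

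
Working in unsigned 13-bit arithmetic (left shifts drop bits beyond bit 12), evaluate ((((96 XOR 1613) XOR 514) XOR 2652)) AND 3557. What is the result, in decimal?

96 = 0000001100000
1613 = 0011001001101
→ XOR → 0011000101101 = 1581
514 = 0001000000010
→ XOR → 0010000101111 = 1071
2652 = 0101001011100
→ XOR → 0111001110011 = 3699
3557 = 0110111100101
→ AND → 0110001100001 = 3169

3169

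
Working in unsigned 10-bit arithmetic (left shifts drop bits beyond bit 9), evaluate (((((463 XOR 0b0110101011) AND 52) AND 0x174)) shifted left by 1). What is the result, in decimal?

463 = 0111001111
0b0110101011 = 0110101011
→ XOR → 0001100100 = 100
52 = 0000110100
→ AND → 0000100100 = 36
0x174 = 0101110100
→ AND → 0000100100 = 36
→ shifted left by 1 (mod 2^10) → 0001001000 = 72

72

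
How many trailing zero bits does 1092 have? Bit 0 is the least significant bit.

2

1092 = 10001000100
Trailing zeros: 2, so the lowest set bit is bit 2 (value 4).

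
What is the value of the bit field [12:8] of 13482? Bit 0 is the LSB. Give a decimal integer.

v = 11010010101010
Shift right by 8: 110100
Mask low 5 bits: 10100 = 20

20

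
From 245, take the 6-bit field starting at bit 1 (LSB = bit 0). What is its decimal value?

58

v = 11110101
Shift right by 1: 1111010
Mask low 6 bits: 111010 = 58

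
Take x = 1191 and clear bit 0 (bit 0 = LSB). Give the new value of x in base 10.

1190

x = 0010010100111
bit 0 is currently 1; clear it via x & ~(1 << 0) = x & ~1
→ 0010010100110 = 1190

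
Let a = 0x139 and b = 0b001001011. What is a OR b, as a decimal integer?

0x139 = 100111001
b = 001001011
 OR → 101111011 = 379

379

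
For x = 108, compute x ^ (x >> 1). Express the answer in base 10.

90

x = 1101100 = 108
x>>1 = 0110110
XOR  = 1011010 = 90
(x ^ (x >> 1) gives the standard binary-reflected Gray code of x.)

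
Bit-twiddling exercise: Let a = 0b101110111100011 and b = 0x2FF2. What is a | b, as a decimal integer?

a = 101110111100011
0x2FF2 = 010111111110010
 OR → 111111111110011 = 32755

32755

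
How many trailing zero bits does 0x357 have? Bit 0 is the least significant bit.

0

0x357 = 1101010111
Trailing zeros: 0, so the lowest set bit is bit 0 (value 1).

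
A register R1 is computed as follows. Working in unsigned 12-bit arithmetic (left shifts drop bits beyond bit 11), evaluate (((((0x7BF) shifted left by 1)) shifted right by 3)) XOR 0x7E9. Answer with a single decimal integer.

1542

0x7BF = 011110111111
→ shifted left by 1 (mod 2^12) → 111101111110 = 3966
→ shifted right by 3 → 000111101111 = 495
0x7E9 = 011111101001
→ XOR → 011000000110 = 1542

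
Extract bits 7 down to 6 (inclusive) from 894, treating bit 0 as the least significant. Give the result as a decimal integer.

v = 1101111110
Shift right by 6: 1101
Mask low 2 bits: 01 = 1

1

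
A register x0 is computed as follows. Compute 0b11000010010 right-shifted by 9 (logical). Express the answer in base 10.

x = 11000010010
shift right by 9 → 00000000011 = 3
(equivalently, floor(1554 / 512))

3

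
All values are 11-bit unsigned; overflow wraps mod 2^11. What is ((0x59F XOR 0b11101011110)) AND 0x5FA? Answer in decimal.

0x59F = 10110011111
0b11101011110 = 11101011110
→ XOR → 01011000001 = 705
0x5FA = 10111111010
→ AND → 00011000000 = 192

192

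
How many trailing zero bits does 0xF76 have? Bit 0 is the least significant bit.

1

0xF76 = 111101110110
Trailing zeros: 1, so the lowest set bit is bit 1 (value 2).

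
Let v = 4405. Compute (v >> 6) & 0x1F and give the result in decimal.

v = 01000100110101
Shift right by 6: 01000100
Mask low 5 bits: 00100 = 4

4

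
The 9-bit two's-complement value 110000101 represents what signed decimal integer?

pattern = 110000101 (MSB is 1 ⇒ negative)
Invert: 001111010, add 1 → 001111011 = 123, so the value is -123.
(Equivalently: 389 - 2^9 = 389 - 512 = -123.)

-123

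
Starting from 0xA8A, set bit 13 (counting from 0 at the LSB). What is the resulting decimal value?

x = 00101010001010
bit 13 is currently 0; set it via x | (1 << 13) = x | 8192
→ 10101010001010 = 10890

10890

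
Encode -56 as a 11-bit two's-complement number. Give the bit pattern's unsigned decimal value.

56 in 11 bits: 00000111000
Invert: 11111000111
Add 1:  11111001000 = 1992
(Check: 2^11 - 56 = 2048 - 56 = 1992.)

1992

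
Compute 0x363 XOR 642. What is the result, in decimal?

481

0x363 = 1101100011
642 = 1010000010
XOR → 0111100001 = 481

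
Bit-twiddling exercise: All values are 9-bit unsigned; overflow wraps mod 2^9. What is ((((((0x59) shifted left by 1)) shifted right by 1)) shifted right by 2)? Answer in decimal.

22

0x59 = 001011001
→ shifted left by 1 (mod 2^9) → 010110010 = 178
→ shifted right by 1 → 001011001 = 89
→ shifted right by 2 → 000010110 = 22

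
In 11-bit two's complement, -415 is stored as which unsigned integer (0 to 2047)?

1633

415 in 11 bits: 00110011111
Invert: 11001100000
Add 1:  11001100001 = 1633
(Check: 2^11 - 415 = 2048 - 415 = 1633.)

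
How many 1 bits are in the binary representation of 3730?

6

3730 = 111010010010
Count the 1s: 1 + 1 + 1 + 1 + 1 + 1 = 6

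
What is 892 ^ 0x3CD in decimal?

177

892 = 1101111100
0x3CD = 1111001101
XOR → 0010110001 = 177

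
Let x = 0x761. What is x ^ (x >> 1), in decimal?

1233

x = 11101100001 = 1889
x>>1 = 01110110000
XOR  = 10011010001 = 1233
(x ^ (x >> 1) gives the standard binary-reflected Gray code of x.)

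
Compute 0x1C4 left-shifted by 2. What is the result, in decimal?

0x1C4 = 00111000100
shift left by 2 → 11100010000 = 1808
(equivalently, 452 × 2^2 = 452 × 4)

1808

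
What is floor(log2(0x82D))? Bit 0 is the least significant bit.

11

0x82D = 100000101101
The topmost 1 is at position 11 (since 2^11 = 2048 ≤ 2093 < 4096).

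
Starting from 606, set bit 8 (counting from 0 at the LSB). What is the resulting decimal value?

862

x = 001001011110
bit 8 is currently 0; set it via x | (1 << 8) = x | 256
→ 001101011110 = 862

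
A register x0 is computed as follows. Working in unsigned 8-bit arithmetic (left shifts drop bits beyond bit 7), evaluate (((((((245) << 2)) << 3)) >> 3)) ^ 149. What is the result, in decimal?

245 = 11110101
→ << 2 (mod 2^8) → 11010100 = 212
→ << 3 (mod 2^8) → 10100000 = 160
→ >> 3 → 00010100 = 20
149 = 10010101
→ ^ → 10000001 = 129

129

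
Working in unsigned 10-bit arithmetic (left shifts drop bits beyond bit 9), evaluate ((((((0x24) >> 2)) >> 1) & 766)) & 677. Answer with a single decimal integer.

4

0x24 = 0000100100
→ >> 2 → 0000001001 = 9
→ >> 1 → 0000000100 = 4
766 = 1011111110
→ & → 0000000100 = 4
677 = 1010100101
→ & → 0000000100 = 4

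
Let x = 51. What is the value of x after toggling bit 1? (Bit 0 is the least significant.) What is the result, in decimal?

x = 00000000110011
bit 1 is currently 1; toggle it via x ^ (1 << 1) = x ^ 2
→ 00000000110001 = 49

49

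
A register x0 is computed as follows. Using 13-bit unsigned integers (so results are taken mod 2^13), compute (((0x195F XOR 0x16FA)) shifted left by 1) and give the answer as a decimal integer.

0x195F = 1100101011111
0x16FA = 1011011111010
→ XOR → 0111110100101 = 4005
→ shifted left by 1 (mod 2^13) → 1111101001010 = 8010

8010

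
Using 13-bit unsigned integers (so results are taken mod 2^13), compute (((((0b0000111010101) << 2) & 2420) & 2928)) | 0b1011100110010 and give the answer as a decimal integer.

0b0000111010101 = 0000111010101
→ << 2 (mod 2^13) → 0011101010100 = 1876
2420 = 0100101110100
→ & → 0000101010100 = 340
2928 = 0101101110000
→ & → 0000101010000 = 336
0b1011100110010 = 1011100110010
→ | → 1011101110010 = 6002

6002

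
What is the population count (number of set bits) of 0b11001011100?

n = 11001011100
Count the 1s: 1 + 1 + 1 + 1 + 1 + 1 = 6

6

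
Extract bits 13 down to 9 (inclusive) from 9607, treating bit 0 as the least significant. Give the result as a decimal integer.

18

v = 10010110000111
Shift right by 9: 10010
Mask low 5 bits: 10010 = 18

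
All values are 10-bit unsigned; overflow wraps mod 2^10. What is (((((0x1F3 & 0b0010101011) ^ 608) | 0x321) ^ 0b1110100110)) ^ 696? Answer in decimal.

0x1F3 = 0111110011
0b0010101011 = 0010101011
→ & → 0010100011 = 163
608 = 1001100000
→ ^ → 1011000011 = 707
0x321 = 1100100001
→ | → 1111100011 = 995
0b1110100110 = 1110100110
→ ^ → 0001000101 = 69
696 = 1010111000
→ ^ → 1011111101 = 765

765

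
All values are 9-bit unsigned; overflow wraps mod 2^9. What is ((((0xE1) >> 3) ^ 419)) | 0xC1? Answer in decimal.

511

0xE1 = 011100001
→ >> 3 → 000011100 = 28
419 = 110100011
→ ^ → 110111111 = 447
0xC1 = 011000001
→ | → 111111111 = 511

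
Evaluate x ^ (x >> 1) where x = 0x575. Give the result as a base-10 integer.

x = 10101110101 = 1397
x>>1 = 01010111010
XOR  = 11111001111 = 1999
(x ^ (x >> 1) gives the standard binary-reflected Gray code of x.)

1999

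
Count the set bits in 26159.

26159 = 110011000101111
Count the 1s: 1 + 1 + 1 + 1 + 1 + 1 + 1 + 1 + 1 = 9

9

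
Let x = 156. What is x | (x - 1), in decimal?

159

x = 10011100 = 156
x - 1 = 10011011
OR    = 10011111 = 159
(x | (x - 1) sets all bits below the lowest set bit.)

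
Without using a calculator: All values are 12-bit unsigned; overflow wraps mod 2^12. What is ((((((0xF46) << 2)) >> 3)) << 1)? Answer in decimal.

0xF46 = 111101000110
→ << 2 (mod 2^12) → 110100011000 = 3352
→ >> 3 → 000110100011 = 419
→ << 1 (mod 2^12) → 001101000110 = 838

838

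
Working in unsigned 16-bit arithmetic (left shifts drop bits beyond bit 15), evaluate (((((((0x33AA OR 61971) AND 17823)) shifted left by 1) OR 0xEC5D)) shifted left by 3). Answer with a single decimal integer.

0x33AA = 0011001110101010
61971 = 1111001000010011
→ OR → 1111001110111011 = 62395
17823 = 0100010110011111
→ AND → 0100000110011011 = 16795
→ shifted left by 1 (mod 2^16) → 1000001100110110 = 33590
0xEC5D = 1110110001011101
→ OR → 1110111101111111 = 61311
→ shifted left by 3 (mod 2^16) → 0111101111111000 = 31736

31736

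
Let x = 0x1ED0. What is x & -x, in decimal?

x = 1111011010000 = 7888
-x (two's complement) = …0000100110000
AND   = 0000000010000 = 16
(x & -x isolates the lowest set bit of x.)

16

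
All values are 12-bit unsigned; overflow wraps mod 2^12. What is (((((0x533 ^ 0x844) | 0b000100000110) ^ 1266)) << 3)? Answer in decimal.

0x533 = 010100110011
0x844 = 100001000100
→ ^ → 110101110111 = 3447
0b000100000110 = 000100000110
→ | → 110101110111 = 3447
1266 = 010011110010
→ ^ → 100110000101 = 2437
→ << 3 (mod 2^12) → 110000101000 = 3112

3112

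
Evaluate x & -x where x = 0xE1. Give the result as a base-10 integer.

1

x = 11100001 = 225
-x (two's complement) = …00011111
AND   = 00000001 = 1
(x & -x isolates the lowest set bit of x.)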